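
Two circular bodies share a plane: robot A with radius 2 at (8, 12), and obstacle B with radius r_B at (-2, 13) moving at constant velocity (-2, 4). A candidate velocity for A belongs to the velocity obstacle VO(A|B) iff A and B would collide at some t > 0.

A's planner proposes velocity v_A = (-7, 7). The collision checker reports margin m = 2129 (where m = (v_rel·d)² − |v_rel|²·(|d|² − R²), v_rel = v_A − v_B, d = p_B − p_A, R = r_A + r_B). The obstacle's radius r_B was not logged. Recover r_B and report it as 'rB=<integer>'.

m = 2129
d = (-10, 1);  v_rel = (-5, 3),  |v_rel|² = 34
v_rel×d = (-5)·(1) − (3)·(-10) = 25
since m = R²·34 − 25²:  R² = (625 + 2129) / 34 = 81
R = √81 = 9  ⇒  r_B = 9 − 2 = 7

rB=7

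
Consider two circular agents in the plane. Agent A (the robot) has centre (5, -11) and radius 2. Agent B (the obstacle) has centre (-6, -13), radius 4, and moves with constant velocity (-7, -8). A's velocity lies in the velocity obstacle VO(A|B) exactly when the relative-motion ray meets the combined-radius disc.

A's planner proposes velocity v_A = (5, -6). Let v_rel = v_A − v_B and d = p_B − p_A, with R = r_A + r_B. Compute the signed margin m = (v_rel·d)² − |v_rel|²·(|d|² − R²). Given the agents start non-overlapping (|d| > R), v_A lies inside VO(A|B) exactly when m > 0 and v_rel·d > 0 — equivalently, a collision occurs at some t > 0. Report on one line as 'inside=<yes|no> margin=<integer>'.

d = (-11, -2),  |d|² = 125;  R = 2+4 = 6,  c = 125−6² = 89
v_rel = (12, 2),  |v_rel|² = 148;  v_rel·d = (12)·(-11) + (2)·(-2) = -136
148·t² + 272·t + 89 = 0  ⇒  m = (-136)² − 148·89 = 5324
m = 5324 > 0,  v_rel·d = -136 < 0  ⇒  outside

inside=no margin=5324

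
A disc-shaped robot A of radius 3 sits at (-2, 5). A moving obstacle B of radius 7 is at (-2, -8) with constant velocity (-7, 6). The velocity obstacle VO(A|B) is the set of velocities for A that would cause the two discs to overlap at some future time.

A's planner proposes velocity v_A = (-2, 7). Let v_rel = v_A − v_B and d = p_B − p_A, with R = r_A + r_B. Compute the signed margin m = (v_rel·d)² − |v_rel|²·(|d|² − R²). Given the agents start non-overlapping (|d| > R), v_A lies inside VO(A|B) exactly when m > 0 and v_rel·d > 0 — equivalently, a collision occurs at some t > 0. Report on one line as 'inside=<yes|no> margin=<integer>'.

d = (0, -13),  |d|² = 169;  R = 3+7 = 10,  c = 169−10² = 69
v_rel = (5, 1),  |v_rel|² = 26;  v_rel·d = (5)·(0) + (1)·(-13) = -13
26·t² + 26·t + 69 = 0  ⇒  m = (-13)² − 26·69 = -1625
m = -1625 < 0,  v_rel·d = -13 < 0  ⇒  outside

inside=no margin=-1625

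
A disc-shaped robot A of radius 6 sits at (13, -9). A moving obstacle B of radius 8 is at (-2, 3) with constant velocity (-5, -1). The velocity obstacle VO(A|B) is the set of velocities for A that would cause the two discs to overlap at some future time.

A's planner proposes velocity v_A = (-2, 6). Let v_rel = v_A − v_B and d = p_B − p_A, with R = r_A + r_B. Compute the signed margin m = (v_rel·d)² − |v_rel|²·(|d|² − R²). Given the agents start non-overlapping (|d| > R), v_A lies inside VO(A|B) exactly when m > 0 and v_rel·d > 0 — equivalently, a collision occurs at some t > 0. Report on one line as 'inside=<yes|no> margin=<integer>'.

d = (-15, 12),  |d|² = 369;  R = 6+8 = 14,  c = 369−14² = 173
v_rel = (3, 7),  |v_rel|² = 58;  v_rel·d = (3)·(-15) + (7)·(12) = 39
58·t² − 78·t + 173 = 0  ⇒  m = 39² − 58·173 = -8513
m = -8513 < 0,  v_rel·d = 39 > 0  ⇒  outside

inside=no margin=-8513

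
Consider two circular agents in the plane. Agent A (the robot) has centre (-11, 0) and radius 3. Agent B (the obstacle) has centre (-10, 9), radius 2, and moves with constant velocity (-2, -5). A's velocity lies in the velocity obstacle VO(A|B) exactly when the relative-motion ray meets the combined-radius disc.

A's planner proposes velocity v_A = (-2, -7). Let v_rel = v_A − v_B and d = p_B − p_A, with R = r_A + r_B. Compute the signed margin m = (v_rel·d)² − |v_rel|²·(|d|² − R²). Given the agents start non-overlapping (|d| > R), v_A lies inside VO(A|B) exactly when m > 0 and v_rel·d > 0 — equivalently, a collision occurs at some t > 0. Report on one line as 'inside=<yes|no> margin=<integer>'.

d = (1, 9),  |d|² = 82;  R = 3+2 = 5,  c = 82−5² = 57
v_rel = (0, -2),  |v_rel|² = 4;  v_rel·d = (0)·(1) + (-2)·(9) = -18
4·t² + 36·t + 57 = 0  ⇒  m = (-18)² − 4·57 = 96
m = 96 > 0,  v_rel·d = -18 < 0  ⇒  outside

inside=no margin=96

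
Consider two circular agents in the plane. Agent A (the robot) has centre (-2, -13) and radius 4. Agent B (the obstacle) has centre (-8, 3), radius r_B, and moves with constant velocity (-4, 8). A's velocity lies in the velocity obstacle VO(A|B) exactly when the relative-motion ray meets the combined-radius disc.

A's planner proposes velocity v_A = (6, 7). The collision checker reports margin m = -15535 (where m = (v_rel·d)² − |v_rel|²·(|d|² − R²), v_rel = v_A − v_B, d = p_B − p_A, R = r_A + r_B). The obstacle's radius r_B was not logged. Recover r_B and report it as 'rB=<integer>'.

m = -15535
d = (-6, 16);  v_rel = (10, -1),  |v_rel|² = 101
v_rel×d = (10)·(16) − (-1)·(-6) = 154
since m = R²·101 − 154²:  R² = (23716 + -15535) / 101 = 81
R = √81 = 9  ⇒  r_B = 9 − 4 = 5

rB=5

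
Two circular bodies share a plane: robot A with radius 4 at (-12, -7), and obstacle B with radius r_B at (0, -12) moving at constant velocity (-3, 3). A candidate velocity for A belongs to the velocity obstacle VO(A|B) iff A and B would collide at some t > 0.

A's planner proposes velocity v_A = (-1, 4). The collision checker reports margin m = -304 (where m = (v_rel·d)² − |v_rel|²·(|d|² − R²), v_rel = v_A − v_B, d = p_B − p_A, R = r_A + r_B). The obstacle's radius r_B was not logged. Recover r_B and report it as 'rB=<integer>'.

m = -304
d = (12, -5);  v_rel = (2, 1),  |v_rel|² = 5
v_rel×d = (2)·(-5) − (1)·(12) = -22
since m = R²·5 − (-22)²:  R² = (484 + -304) / 5 = 36
R = √36 = 6  ⇒  r_B = 6 − 4 = 2

rB=2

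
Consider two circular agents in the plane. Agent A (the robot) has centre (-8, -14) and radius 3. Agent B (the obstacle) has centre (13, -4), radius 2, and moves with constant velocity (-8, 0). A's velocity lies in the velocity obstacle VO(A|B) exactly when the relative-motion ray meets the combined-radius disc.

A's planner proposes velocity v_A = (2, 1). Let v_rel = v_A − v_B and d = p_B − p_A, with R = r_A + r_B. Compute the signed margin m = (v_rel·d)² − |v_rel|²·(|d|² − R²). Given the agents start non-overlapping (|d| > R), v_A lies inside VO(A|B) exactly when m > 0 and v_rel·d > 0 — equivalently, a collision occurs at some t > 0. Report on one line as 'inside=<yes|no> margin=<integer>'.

d = (21, 10),  |d|² = 541;  R = 3+2 = 5,  c = 541−5² = 516
v_rel = (10, 1),  |v_rel|² = 101;  v_rel·d = (10)·(21) + (1)·(10) = 220
101·t² − 440·t + 516 = 0  ⇒  m = 220² − 101·516 = -3716
m = -3716 < 0,  v_rel·d = 220 > 0  ⇒  outside

inside=no margin=-3716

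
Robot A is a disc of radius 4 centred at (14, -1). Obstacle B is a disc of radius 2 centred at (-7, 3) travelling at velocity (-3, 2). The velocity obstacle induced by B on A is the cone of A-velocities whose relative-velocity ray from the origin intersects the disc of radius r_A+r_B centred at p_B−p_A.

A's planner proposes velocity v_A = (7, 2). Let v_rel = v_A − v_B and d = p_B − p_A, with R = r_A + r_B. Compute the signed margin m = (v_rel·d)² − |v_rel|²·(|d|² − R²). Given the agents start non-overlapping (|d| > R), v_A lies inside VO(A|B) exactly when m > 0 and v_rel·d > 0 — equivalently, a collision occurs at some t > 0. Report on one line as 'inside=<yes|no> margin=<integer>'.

d = (-21, 4),  |d|² = 457;  R = 4+2 = 6,  c = 457−6² = 421
v_rel = (10, 0),  |v_rel|² = 100;  v_rel·d = (10)·(-21) + (0)·(4) = -210
100·t² + 420·t + 421 = 0  ⇒  m = (-210)² − 100·421 = 2000
m = 2000 > 0,  v_rel·d = -210 < 0  ⇒  outside

inside=no margin=2000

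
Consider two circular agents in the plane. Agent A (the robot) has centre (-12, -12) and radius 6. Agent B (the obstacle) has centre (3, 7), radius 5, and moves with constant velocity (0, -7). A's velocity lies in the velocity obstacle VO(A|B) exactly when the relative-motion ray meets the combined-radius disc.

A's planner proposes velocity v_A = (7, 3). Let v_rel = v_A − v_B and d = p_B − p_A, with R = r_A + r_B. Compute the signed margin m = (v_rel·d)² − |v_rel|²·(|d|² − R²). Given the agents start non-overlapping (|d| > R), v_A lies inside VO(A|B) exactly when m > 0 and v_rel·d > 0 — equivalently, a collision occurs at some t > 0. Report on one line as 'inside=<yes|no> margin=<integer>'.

d = (15, 19),  |d|² = 586;  R = 6+5 = 11,  c = 586−11² = 465
v_rel = (7, 10),  |v_rel|² = 149;  v_rel·d = (7)·(15) + (10)·(19) = 295
149·t² − 590·t + 465 = 0  ⇒  m = 295² − 149·465 = 17740
m = 17740 > 0,  v_rel·d = 295 > 0  ⇒  inside

inside=yes margin=17740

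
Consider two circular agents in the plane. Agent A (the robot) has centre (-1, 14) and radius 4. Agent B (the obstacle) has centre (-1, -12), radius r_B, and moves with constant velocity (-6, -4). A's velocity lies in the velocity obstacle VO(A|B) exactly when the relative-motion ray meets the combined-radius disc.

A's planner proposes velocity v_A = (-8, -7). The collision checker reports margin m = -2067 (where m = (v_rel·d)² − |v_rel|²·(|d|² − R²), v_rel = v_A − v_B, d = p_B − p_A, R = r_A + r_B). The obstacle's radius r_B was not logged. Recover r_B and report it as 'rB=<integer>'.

m = -2067
d = (0, -26);  v_rel = (-2, -3),  |v_rel|² = 13
v_rel×d = (-2)·(-26) − (-3)·(0) = 52
since m = R²·13 − 52²:  R² = (2704 + -2067) / 13 = 49
R = √49 = 7  ⇒  r_B = 7 − 4 = 3

rB=3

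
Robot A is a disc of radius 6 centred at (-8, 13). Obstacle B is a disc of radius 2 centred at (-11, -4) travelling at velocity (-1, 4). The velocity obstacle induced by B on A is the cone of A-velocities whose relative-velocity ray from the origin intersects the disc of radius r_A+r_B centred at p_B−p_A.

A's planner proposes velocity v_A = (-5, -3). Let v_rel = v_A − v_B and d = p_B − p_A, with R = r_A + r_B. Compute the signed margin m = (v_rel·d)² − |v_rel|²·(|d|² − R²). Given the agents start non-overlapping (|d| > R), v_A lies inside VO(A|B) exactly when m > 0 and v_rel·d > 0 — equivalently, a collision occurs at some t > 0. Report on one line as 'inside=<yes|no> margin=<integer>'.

d = (-3, -17),  |d|² = 298;  R = 6+2 = 8,  c = 298−8² = 234
v_rel = (-4, -7),  |v_rel|² = 65;  v_rel·d = (-4)·(-3) + (-7)·(-17) = 131
65·t² − 262·t + 234 = 0  ⇒  m = 131² − 65·234 = 1951
m = 1951 > 0,  v_rel·d = 131 > 0  ⇒  inside

inside=yes margin=1951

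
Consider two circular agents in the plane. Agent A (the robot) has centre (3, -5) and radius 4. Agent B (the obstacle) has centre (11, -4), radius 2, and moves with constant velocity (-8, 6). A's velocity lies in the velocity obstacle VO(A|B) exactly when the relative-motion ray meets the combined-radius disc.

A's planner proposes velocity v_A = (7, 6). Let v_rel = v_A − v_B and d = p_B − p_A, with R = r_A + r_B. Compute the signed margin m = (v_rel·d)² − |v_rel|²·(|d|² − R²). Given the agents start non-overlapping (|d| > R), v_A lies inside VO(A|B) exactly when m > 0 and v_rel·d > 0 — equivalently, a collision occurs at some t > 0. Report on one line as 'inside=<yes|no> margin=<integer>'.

d = (8, 1),  |d|² = 65;  R = 4+2 = 6,  c = 65−6² = 29
v_rel = (15, 0),  |v_rel|² = 225;  v_rel·d = (15)·(8) + (0)·(1) = 120
225·t² − 240·t + 29 = 0  ⇒  m = 120² − 225·29 = 7875
m = 7875 > 0,  v_rel·d = 120 > 0  ⇒  inside

inside=yes margin=7875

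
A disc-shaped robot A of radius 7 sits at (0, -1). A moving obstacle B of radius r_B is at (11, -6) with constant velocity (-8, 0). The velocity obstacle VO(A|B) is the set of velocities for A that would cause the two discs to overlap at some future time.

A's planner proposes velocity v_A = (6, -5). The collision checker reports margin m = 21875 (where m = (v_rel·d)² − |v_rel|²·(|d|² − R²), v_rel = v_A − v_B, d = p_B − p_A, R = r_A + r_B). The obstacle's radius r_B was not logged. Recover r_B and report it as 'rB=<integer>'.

m = 21875
d = (11, -5);  v_rel = (14, -5),  |v_rel|² = 221
v_rel×d = (14)·(-5) − (-5)·(11) = -15
since m = R²·221 − (-15)²:  R² = (225 + 21875) / 221 = 100
R = √100 = 10  ⇒  r_B = 10 − 7 = 3

rB=3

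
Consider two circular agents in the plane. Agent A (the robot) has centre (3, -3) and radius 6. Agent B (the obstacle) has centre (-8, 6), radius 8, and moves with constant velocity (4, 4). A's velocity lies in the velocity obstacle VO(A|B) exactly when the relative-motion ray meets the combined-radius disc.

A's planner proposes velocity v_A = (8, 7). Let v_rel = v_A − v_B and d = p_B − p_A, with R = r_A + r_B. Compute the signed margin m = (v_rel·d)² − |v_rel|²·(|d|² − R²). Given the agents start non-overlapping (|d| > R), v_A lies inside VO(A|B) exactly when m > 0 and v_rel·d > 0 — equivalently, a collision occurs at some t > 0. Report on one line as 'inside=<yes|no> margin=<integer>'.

d = (-11, 9),  |d|² = 202;  R = 6+8 = 14,  c = 202−14² = 6
v_rel = (4, 3),  |v_rel|² = 25;  v_rel·d = (4)·(-11) + (3)·(9) = -17
25·t² + 34·t + 6 = 0  ⇒  m = (-17)² − 25·6 = 139
m = 139 > 0,  v_rel·d = -17 < 0  ⇒  outside

inside=no margin=139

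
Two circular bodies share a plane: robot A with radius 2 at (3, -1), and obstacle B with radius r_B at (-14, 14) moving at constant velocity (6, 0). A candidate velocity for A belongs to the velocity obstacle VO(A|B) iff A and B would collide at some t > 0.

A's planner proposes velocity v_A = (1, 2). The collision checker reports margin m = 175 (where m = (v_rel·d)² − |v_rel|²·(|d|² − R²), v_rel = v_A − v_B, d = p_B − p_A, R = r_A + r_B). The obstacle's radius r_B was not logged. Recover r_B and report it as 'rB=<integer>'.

m = 175
d = (-17, 15);  v_rel = (-5, 2),  |v_rel|² = 29
v_rel×d = (-5)·(15) − (2)·(-17) = -41
since m = R²·29 − (-41)²:  R² = (1681 + 175) / 29 = 64
R = √64 = 8  ⇒  r_B = 8 − 2 = 6

rB=6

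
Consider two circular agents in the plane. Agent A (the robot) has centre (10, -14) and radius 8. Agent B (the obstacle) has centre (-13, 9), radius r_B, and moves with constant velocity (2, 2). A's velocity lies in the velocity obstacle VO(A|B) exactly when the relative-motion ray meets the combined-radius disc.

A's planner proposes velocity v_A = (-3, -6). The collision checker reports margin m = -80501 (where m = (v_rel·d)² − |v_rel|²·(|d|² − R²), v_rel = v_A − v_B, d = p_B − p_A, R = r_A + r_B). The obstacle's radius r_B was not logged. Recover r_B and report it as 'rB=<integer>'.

m = -80501
d = (-23, 23);  v_rel = (-5, -8),  |v_rel|² = 89
v_rel×d = (-5)·(23) − (-8)·(-23) = -299
since m = R²·89 − (-299)²:  R² = (89401 + -80501) / 89 = 100
R = √100 = 10  ⇒  r_B = 10 − 8 = 2

rB=2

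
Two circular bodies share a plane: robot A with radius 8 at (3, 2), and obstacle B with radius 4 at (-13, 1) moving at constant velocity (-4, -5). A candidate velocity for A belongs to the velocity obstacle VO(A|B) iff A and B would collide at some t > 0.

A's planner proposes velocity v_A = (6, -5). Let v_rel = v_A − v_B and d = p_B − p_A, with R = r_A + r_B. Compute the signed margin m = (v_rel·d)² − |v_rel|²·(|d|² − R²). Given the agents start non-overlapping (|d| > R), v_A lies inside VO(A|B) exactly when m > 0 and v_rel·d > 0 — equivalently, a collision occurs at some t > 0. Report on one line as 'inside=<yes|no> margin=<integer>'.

d = (-16, -1),  |d|² = 257;  R = 8+4 = 12,  c = 257−12² = 113
v_rel = (10, 0),  |v_rel|² = 100;  v_rel·d = (10)·(-16) + (0)·(-1) = -160
100·t² + 320·t + 113 = 0  ⇒  m = (-160)² − 100·113 = 14300
m = 14300 > 0,  v_rel·d = -160 < 0  ⇒  outside

inside=no margin=14300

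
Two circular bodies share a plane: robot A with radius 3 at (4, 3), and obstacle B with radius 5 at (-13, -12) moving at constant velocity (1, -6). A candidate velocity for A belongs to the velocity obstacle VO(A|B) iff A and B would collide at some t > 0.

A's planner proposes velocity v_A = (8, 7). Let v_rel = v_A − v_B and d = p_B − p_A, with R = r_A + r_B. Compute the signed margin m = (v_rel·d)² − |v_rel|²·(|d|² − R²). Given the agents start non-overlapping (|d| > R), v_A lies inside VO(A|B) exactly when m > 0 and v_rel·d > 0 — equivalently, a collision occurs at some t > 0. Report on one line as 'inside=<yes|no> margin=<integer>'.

d = (-17, -15),  |d|² = 514;  R = 3+5 = 8,  c = 514−8² = 450
v_rel = (7, 13),  |v_rel|² = 218;  v_rel·d = (7)·(-17) + (13)·(-15) = -314
218·t² + 628·t + 450 = 0  ⇒  m = (-314)² − 218·450 = 496
m = 496 > 0,  v_rel·d = -314 < 0  ⇒  outside

inside=no margin=496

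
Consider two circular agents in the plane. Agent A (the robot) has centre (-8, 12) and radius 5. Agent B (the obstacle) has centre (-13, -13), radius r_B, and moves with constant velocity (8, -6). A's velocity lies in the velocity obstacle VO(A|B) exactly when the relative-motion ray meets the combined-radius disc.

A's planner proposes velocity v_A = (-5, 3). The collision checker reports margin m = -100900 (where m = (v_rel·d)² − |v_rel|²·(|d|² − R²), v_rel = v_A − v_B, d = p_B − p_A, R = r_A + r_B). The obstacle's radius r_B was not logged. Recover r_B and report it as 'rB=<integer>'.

m = -100900
d = (-5, -25);  v_rel = (-13, 9),  |v_rel|² = 250
v_rel×d = (-13)·(-25) − (9)·(-5) = 370
since m = R²·250 − 370²:  R² = (136900 + -100900) / 250 = 144
R = √144 = 12  ⇒  r_B = 12 − 5 = 7

rB=7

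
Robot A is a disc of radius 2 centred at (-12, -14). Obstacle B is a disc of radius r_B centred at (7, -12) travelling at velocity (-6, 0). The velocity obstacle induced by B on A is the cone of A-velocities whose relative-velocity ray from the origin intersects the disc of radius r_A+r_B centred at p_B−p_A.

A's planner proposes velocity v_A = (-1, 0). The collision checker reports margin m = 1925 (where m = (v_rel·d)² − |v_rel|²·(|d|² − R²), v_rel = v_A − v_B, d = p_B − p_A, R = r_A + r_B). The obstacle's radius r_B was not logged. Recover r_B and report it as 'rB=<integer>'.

m = 1925
d = (19, 2);  v_rel = (5, 0),  |v_rel|² = 25
v_rel×d = (5)·(2) − (0)·(19) = 10
since m = R²·25 − 10²:  R² = (100 + 1925) / 25 = 81
R = √81 = 9  ⇒  r_B = 9 − 2 = 7

rB=7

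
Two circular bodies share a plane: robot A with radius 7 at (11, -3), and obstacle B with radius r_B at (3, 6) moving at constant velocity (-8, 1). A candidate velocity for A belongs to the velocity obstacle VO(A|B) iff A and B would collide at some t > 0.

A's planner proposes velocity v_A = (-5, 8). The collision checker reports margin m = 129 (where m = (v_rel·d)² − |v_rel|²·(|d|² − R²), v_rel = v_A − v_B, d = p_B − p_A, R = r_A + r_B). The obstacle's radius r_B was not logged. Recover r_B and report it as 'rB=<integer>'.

m = 129
d = (-8, 9);  v_rel = (3, 7),  |v_rel|² = 58
v_rel×d = (3)·(9) − (7)·(-8) = 83
since m = R²·58 − 83²:  R² = (6889 + 129) / 58 = 121
R = √121 = 11  ⇒  r_B = 11 − 7 = 4

rB=4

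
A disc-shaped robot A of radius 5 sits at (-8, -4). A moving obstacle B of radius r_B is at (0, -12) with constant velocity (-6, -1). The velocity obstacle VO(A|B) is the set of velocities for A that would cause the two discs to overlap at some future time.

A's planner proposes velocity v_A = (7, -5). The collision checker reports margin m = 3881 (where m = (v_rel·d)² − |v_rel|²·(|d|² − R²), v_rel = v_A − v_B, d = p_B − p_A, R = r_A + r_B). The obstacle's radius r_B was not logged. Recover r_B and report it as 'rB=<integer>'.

m = 3881
d = (8, -8);  v_rel = (13, -4),  |v_rel|² = 185
v_rel×d = (13)·(-8) − (-4)·(8) = -72
since m = R²·185 − (-72)²:  R² = (5184 + 3881) / 185 = 49
R = √49 = 7  ⇒  r_B = 7 − 5 = 2

rB=2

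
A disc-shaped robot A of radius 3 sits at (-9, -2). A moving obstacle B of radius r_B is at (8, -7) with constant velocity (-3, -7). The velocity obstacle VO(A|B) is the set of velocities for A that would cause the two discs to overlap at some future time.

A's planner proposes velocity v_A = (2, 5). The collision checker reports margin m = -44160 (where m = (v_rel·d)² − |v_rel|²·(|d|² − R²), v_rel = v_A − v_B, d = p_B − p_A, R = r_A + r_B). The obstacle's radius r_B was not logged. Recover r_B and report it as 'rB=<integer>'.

m = -44160
d = (17, -5);  v_rel = (5, 12),  |v_rel|² = 169
v_rel×d = (5)·(-5) − (12)·(17) = -229
since m = R²·169 − (-229)²:  R² = (52441 + -44160) / 169 = 49
R = √49 = 7  ⇒  r_B = 7 − 3 = 4

rB=4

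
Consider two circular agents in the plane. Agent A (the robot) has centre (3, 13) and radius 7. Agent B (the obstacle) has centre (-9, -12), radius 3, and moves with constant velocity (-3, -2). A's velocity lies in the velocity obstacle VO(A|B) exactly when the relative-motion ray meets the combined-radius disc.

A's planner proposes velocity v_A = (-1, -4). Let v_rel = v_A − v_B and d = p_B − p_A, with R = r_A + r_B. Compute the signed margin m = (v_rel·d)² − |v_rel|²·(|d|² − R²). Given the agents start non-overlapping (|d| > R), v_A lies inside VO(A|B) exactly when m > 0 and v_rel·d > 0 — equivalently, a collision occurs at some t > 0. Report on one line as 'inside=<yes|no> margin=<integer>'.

d = (-12, -25),  |d|² = 769;  R = 7+3 = 10,  c = 769−10² = 669
v_rel = (2, -2),  |v_rel|² = 8;  v_rel·d = (2)·(-12) + (-2)·(-25) = 26
8·t² − 52·t + 669 = 0  ⇒  m = 26² − 8·669 = -4676
m = -4676 < 0,  v_rel·d = 26 > 0  ⇒  outside

inside=no margin=-4676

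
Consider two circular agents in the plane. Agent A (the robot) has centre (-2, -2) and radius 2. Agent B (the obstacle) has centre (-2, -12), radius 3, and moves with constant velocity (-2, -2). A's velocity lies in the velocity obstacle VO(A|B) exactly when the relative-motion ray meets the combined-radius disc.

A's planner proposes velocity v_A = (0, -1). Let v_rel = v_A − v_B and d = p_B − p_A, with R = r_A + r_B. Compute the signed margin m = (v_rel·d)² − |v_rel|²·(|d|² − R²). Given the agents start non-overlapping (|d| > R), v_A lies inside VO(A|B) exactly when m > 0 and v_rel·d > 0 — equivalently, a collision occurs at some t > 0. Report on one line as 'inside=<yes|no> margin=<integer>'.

d = (0, -10),  |d|² = 100;  R = 2+3 = 5,  c = 100−5² = 75
v_rel = (2, 1),  |v_rel|² = 5;  v_rel·d = (2)·(0) + (1)·(-10) = -10
5·t² + 20·t + 75 = 0  ⇒  m = (-10)² − 5·75 = -275
m = -275 < 0,  v_rel·d = -10 < 0  ⇒  outside

inside=no margin=-275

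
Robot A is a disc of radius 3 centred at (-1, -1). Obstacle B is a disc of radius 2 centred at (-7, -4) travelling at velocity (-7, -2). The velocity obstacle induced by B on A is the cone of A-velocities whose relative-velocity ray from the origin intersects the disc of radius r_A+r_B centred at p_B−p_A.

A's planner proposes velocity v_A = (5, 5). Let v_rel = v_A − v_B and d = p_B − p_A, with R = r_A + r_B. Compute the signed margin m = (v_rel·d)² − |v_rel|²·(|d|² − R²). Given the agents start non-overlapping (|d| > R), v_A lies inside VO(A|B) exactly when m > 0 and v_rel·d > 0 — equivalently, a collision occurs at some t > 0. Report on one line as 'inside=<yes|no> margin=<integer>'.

d = (-6, -3),  |d|² = 45;  R = 3+2 = 5,  c = 45−5² = 20
v_rel = (12, 7),  |v_rel|² = 193;  v_rel·d = (12)·(-6) + (7)·(-3) = -93
193·t² + 186·t + 20 = 0  ⇒  m = (-93)² − 193·20 = 4789
m = 4789 > 0,  v_rel·d = -93 < 0  ⇒  outside

inside=no margin=4789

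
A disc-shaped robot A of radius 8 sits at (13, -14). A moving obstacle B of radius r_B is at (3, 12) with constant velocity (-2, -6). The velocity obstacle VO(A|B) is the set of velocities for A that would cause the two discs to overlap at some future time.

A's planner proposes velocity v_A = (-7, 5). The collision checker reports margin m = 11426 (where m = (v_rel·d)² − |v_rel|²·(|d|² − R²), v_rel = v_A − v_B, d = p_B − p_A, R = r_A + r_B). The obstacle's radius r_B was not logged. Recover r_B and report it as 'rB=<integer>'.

m = 11426
d = (-10, 26);  v_rel = (-5, 11),  |v_rel|² = 146
v_rel×d = (-5)·(26) − (11)·(-10) = -20
since m = R²·146 − (-20)²:  R² = (400 + 11426) / 146 = 81
R = √81 = 9  ⇒  r_B = 9 − 8 = 1

rB=1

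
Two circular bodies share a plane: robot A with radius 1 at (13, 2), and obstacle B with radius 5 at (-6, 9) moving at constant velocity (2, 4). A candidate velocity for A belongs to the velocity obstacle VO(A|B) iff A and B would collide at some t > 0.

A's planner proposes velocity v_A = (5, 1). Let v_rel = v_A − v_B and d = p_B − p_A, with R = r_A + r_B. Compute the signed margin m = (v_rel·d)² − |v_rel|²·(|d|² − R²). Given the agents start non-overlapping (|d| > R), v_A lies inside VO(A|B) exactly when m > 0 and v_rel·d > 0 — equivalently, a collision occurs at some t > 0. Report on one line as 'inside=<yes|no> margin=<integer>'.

d = (-19, 7),  |d|² = 410;  R = 1+5 = 6,  c = 410−6² = 374
v_rel = (3, -3),  |v_rel|² = 18;  v_rel·d = (3)·(-19) + (-3)·(7) = -78
18·t² + 156·t + 374 = 0  ⇒  m = (-78)² − 18·374 = -648
m = -648 < 0,  v_rel·d = -78 < 0  ⇒  outside

inside=no margin=-648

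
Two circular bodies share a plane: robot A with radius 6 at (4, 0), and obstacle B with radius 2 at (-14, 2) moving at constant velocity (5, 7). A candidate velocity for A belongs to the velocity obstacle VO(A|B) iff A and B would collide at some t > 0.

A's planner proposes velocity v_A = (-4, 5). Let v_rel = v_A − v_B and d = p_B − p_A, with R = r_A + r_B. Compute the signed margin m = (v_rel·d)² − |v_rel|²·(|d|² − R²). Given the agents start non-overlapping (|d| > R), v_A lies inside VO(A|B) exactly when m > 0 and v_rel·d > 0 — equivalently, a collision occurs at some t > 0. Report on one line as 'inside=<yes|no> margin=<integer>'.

d = (-18, 2),  |d|² = 328;  R = 6+2 = 8,  c = 328−8² = 264
v_rel = (-9, -2),  |v_rel|² = 85;  v_rel·d = (-9)·(-18) + (-2)·(2) = 158
85·t² − 316·t + 264 = 0  ⇒  m = 158² − 85·264 = 2524
m = 2524 > 0,  v_rel·d = 158 > 0  ⇒  inside

inside=yes margin=2524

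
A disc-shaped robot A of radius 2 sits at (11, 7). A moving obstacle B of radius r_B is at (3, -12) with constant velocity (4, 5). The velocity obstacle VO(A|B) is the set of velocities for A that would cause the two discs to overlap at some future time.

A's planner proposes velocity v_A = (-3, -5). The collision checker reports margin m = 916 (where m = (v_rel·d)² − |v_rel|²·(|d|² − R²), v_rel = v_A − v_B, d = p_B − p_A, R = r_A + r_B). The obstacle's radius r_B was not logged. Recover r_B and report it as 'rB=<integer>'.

m = 916
d = (-8, -19);  v_rel = (-7, -10),  |v_rel|² = 149
v_rel×d = (-7)·(-19) − (-10)·(-8) = 53
since m = R²·149 − 53²:  R² = (2809 + 916) / 149 = 25
R = √25 = 5  ⇒  r_B = 5 − 2 = 3

rB=3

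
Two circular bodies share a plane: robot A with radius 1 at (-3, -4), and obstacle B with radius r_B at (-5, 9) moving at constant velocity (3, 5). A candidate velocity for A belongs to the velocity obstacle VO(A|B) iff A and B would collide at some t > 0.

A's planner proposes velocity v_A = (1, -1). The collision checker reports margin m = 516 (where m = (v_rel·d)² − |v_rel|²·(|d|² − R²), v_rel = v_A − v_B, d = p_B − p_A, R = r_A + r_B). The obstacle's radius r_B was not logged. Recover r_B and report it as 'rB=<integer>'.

m = 516
d = (-2, 13);  v_rel = (-2, -6),  |v_rel|² = 40
v_rel×d = (-2)·(13) − (-6)·(-2) = -38
since m = R²·40 − (-38)²:  R² = (1444 + 516) / 40 = 49
R = √49 = 7  ⇒  r_B = 7 − 1 = 6

rB=6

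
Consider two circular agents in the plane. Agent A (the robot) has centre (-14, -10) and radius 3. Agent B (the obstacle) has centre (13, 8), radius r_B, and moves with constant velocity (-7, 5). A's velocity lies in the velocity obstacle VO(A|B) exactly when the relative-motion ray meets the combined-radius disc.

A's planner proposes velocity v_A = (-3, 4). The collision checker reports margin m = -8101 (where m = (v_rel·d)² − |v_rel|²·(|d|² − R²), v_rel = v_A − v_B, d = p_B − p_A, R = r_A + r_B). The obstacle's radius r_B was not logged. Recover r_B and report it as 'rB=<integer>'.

m = -8101
d = (27, 18);  v_rel = (4, -1),  |v_rel|² = 17
v_rel×d = (4)·(18) − (-1)·(27) = 99
since m = R²·17 − 99²:  R² = (9801 + -8101) / 17 = 100
R = √100 = 10  ⇒  r_B = 10 − 3 = 7

rB=7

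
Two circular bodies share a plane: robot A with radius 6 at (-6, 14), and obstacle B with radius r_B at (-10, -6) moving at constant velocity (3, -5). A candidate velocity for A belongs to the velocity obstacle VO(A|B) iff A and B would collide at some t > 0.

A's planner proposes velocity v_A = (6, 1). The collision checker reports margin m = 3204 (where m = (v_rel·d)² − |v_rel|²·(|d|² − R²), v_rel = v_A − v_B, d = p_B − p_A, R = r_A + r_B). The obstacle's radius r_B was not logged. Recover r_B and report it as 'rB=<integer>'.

m = 3204
d = (-4, -20);  v_rel = (3, 6),  |v_rel|² = 45
v_rel×d = (3)·(-20) − (6)·(-4) = -36
since m = R²·45 − (-36)²:  R² = (1296 + 3204) / 45 = 100
R = √100 = 10  ⇒  r_B = 10 − 6 = 4

rB=4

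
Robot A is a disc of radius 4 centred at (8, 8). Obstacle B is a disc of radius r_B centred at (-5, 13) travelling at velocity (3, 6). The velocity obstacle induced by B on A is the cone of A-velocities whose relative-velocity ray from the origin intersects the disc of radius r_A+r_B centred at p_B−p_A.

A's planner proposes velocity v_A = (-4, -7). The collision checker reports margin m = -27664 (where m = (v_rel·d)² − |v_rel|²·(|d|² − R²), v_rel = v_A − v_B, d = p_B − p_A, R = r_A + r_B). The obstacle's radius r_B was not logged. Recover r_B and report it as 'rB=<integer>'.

m = -27664
d = (-13, 5);  v_rel = (-7, -13),  |v_rel|² = 218
v_rel×d = (-7)·(5) − (-13)·(-13) = -204
since m = R²·218 − (-204)²:  R² = (41616 + -27664) / 218 = 64
R = √64 = 8  ⇒  r_B = 8 − 4 = 4

rB=4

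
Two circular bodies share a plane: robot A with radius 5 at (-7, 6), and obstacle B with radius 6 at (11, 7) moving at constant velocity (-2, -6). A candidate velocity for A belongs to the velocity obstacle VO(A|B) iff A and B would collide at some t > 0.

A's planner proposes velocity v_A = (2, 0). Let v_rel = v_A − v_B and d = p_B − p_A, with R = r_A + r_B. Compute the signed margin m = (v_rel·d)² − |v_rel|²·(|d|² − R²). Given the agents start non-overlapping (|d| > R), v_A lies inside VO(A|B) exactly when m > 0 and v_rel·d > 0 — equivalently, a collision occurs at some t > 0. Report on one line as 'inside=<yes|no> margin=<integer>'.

d = (18, 1),  |d|² = 325;  R = 5+6 = 11,  c = 325−11² = 204
v_rel = (4, 6),  |v_rel|² = 52;  v_rel·d = (4)·(18) + (6)·(1) = 78
52·t² − 156·t + 204 = 0  ⇒  m = 78² − 52·204 = -4524
m = -4524 < 0,  v_rel·d = 78 > 0  ⇒  outside

inside=no margin=-4524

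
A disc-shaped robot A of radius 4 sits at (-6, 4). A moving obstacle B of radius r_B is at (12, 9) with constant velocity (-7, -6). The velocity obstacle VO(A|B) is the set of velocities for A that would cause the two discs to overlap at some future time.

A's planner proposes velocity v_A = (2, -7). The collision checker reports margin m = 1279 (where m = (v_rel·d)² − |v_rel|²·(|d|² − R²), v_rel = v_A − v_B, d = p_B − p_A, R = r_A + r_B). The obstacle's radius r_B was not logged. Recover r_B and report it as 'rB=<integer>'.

m = 1279
d = (18, 5);  v_rel = (9, -1),  |v_rel|² = 82
v_rel×d = (9)·(5) − (-1)·(18) = 63
since m = R²·82 − 63²:  R² = (3969 + 1279) / 82 = 64
R = √64 = 8  ⇒  r_B = 8 − 4 = 4

rB=4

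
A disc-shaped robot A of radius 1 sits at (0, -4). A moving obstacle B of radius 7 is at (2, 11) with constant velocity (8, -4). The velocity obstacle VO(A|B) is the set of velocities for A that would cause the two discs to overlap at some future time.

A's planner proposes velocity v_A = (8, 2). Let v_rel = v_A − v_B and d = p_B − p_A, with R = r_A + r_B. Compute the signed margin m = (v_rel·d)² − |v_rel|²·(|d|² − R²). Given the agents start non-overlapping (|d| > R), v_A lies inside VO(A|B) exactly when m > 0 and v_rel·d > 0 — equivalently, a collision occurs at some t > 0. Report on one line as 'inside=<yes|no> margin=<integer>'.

d = (2, 15),  |d|² = 229;  R = 1+7 = 8,  c = 229−8² = 165
v_rel = (0, 6),  |v_rel|² = 36;  v_rel·d = (0)·(2) + (6)·(15) = 90
36·t² − 180·t + 165 = 0  ⇒  m = 90² − 36·165 = 2160
m = 2160 > 0,  v_rel·d = 90 > 0  ⇒  inside

inside=yes margin=2160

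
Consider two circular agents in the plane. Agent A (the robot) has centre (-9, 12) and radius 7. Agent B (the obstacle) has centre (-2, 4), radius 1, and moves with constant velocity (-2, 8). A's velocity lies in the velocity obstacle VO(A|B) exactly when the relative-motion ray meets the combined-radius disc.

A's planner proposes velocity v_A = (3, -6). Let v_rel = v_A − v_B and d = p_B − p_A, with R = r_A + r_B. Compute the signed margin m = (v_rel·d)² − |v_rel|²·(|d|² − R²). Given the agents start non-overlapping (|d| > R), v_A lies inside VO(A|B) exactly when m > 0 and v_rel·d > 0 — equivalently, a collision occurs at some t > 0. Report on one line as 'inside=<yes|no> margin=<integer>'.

d = (7, -8),  |d|² = 113;  R = 7+1 = 8,  c = 113−8² = 49
v_rel = (5, -14),  |v_rel|² = 221;  v_rel·d = (5)·(7) + (-14)·(-8) = 147
221·t² − 294·t + 49 = 0  ⇒  m = 147² − 221·49 = 10780
m = 10780 > 0,  v_rel·d = 147 > 0  ⇒  inside

inside=yes margin=10780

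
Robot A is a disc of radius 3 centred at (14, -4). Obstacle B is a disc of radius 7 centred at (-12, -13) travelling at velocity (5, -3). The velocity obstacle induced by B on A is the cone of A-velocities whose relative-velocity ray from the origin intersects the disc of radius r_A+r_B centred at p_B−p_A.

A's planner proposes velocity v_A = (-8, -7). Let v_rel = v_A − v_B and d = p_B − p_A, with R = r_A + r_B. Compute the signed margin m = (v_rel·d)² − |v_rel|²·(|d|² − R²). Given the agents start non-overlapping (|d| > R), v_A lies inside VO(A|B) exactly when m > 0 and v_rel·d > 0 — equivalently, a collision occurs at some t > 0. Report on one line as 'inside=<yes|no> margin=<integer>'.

d = (-26, -9),  |d|² = 757;  R = 3+7 = 10,  c = 757−10² = 657
v_rel = (-13, -4),  |v_rel|² = 185;  v_rel·d = (-13)·(-26) + (-4)·(-9) = 374
185·t² − 748·t + 657 = 0  ⇒  m = 374² − 185·657 = 18331
m = 18331 > 0,  v_rel·d = 374 > 0  ⇒  inside

inside=yes margin=18331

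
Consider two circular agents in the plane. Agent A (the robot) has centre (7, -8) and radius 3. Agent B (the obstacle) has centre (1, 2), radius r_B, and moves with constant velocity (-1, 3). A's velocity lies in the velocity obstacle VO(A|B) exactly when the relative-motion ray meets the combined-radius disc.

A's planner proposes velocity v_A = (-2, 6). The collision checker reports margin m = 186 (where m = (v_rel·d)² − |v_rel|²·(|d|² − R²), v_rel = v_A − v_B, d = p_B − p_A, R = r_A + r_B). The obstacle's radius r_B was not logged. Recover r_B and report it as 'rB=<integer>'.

m = 186
d = (-6, 10);  v_rel = (-1, 3),  |v_rel|² = 10
v_rel×d = (-1)·(10) − (3)·(-6) = 8
since m = R²·10 − 8²:  R² = (64 + 186) / 10 = 25
R = √25 = 5  ⇒  r_B = 5 − 3 = 2

rB=2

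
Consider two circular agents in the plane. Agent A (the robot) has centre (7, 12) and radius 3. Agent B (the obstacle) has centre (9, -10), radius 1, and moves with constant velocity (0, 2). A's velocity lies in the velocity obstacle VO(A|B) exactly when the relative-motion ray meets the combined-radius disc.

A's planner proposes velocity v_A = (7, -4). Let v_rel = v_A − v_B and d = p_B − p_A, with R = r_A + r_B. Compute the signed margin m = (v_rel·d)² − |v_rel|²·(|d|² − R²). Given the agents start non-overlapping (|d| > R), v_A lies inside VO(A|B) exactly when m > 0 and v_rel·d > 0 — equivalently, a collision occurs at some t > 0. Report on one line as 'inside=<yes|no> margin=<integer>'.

d = (2, -22),  |d|² = 488;  R = 3+1 = 4,  c = 488−4² = 472
v_rel = (7, -6),  |v_rel|² = 85;  v_rel·d = (7)·(2) + (-6)·(-22) = 146
85·t² − 292·t + 472 = 0  ⇒  m = 146² − 85·472 = -18804
m = -18804 < 0,  v_rel·d = 146 > 0  ⇒  outside

inside=no margin=-18804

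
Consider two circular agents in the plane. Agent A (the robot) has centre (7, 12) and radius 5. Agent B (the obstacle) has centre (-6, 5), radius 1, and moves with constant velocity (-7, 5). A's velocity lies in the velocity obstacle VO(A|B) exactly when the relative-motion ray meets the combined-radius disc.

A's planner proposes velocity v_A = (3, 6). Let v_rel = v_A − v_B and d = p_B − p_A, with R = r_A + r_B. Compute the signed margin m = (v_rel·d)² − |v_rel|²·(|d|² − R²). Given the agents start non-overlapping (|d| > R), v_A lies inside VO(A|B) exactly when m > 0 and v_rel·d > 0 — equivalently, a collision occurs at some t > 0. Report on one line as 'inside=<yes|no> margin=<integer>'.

d = (-13, -7),  |d|² = 218;  R = 5+1 = 6,  c = 218−6² = 182
v_rel = (10, 1),  |v_rel|² = 101;  v_rel·d = (10)·(-13) + (1)·(-7) = -137
101·t² + 274·t + 182 = 0  ⇒  m = (-137)² − 101·182 = 387
m = 387 > 0,  v_rel·d = -137 < 0  ⇒  outside

inside=no margin=387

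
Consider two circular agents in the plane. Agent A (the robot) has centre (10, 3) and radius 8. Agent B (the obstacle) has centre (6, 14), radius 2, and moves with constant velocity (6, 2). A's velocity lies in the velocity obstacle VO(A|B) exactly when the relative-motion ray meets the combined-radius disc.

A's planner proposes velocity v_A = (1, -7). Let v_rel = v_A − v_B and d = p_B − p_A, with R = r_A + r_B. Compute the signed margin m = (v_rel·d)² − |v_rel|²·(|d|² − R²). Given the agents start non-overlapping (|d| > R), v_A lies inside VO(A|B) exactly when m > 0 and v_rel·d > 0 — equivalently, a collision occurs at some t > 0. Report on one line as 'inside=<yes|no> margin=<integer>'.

d = (-4, 11),  |d|² = 137;  R = 8+2 = 10,  c = 137−10² = 37
v_rel = (-5, -9),  |v_rel|² = 106;  v_rel·d = (-5)·(-4) + (-9)·(11) = -79
106·t² + 158·t + 37 = 0  ⇒  m = (-79)² − 106·37 = 2319
m = 2319 > 0,  v_rel·d = -79 < 0  ⇒  outside

inside=no margin=2319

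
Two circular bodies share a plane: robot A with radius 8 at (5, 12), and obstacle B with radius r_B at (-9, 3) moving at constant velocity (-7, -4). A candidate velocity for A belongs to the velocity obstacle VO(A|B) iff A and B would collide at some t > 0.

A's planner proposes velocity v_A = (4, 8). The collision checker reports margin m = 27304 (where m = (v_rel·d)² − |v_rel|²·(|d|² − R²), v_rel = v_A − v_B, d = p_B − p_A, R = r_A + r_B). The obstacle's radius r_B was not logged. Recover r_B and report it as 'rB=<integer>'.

m = 27304
d = (-14, -9);  v_rel = (11, 12),  |v_rel|² = 265
v_rel×d = (11)·(-9) − (12)·(-14) = 69
since m = R²·265 − 69²:  R² = (4761 + 27304) / 265 = 121
R = √121 = 11  ⇒  r_B = 11 − 8 = 3

rB=3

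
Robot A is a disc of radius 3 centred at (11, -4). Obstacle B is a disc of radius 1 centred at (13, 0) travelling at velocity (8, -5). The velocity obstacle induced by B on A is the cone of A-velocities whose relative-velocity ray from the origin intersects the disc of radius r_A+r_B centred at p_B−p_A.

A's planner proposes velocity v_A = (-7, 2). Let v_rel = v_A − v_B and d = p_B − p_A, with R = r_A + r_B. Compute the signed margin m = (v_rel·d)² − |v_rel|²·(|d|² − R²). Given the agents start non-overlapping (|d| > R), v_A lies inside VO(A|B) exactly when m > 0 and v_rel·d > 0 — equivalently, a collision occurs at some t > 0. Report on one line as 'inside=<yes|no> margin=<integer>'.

d = (2, 4),  |d|² = 20;  R = 3+1 = 4,  c = 20−4² = 4
v_rel = (-15, 7),  |v_rel|² = 274;  v_rel·d = (-15)·(2) + (7)·(4) = -2
274·t² + 4·t + 4 = 0  ⇒  m = (-2)² − 274·4 = -1092
m = -1092 < 0,  v_rel·d = -2 < 0  ⇒  outside

inside=no margin=-1092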